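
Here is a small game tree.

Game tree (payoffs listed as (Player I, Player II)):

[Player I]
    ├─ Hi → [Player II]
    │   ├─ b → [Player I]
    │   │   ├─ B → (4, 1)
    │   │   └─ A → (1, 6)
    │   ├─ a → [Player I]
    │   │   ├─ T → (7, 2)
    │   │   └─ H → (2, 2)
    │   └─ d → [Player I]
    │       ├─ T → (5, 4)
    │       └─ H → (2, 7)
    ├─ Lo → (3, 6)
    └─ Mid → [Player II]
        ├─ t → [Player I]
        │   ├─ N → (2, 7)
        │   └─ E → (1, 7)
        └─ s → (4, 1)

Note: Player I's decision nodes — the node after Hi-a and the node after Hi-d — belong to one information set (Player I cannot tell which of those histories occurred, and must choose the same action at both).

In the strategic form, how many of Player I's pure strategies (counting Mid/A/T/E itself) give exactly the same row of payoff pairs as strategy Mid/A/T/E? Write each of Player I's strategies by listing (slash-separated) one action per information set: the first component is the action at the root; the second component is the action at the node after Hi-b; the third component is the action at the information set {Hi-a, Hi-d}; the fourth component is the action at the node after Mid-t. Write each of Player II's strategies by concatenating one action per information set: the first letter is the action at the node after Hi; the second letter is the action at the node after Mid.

Row for Mid/A/T/E (columns bt, bs, at, as, dt, ds): (1,7) (4,1) (1,7) (4,1) (1,7) (4,1).
Under Mid/A/T/E, Player I's choice at the node after Hi-b and at the information set {Hi-a, Hi-d} can never be reached regardless of what Player II does, so varying those choices leaves every outcome unchanged.
Holding the reachable choices fixed and varying the unreachable ones freely already gives 2 × 2 = 4 equivalent strategies.
No other strategy reproduces this row, so those 4 are the full class: Mid/B/T/E, Mid/B/H/E, Mid/A/T/E, Mid/A/H/E.

4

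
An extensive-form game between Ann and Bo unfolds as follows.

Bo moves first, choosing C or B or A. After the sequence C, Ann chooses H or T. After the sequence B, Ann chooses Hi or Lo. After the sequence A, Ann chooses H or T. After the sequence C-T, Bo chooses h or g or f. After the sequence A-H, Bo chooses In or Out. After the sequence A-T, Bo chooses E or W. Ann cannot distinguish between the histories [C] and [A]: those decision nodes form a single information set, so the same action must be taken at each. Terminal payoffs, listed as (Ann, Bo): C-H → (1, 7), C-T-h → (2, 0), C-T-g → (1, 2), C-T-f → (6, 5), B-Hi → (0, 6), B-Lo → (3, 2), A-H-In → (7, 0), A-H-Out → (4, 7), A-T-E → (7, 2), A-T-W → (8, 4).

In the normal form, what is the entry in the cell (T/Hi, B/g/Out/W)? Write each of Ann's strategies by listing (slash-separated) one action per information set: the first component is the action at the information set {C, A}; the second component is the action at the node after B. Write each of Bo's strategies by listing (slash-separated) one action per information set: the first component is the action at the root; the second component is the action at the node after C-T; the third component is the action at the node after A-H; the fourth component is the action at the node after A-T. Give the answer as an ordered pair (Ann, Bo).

(0, 6)

Trace the play path from the root:
  Bo plays B
  Ann plays Hi at [B]
→ terminal payoff (0, 6).
(Ann's choice at the information set {C, A} is never reached on this path, so it doesn't affect the outcome.)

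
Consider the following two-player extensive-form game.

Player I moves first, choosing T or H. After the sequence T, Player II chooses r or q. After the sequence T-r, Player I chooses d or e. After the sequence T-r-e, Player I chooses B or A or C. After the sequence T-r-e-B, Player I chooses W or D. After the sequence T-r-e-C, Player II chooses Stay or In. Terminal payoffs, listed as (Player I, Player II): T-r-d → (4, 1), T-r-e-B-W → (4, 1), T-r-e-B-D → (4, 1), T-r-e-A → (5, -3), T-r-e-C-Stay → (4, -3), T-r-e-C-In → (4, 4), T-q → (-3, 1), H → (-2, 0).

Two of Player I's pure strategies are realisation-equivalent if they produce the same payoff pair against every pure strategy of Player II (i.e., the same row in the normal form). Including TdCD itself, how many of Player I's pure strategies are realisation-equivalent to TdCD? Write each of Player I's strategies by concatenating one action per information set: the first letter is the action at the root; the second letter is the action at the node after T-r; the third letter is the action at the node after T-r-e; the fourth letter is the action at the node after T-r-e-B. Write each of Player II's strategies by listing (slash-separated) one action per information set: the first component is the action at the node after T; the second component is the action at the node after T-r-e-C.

Row for TdCD (columns r/Stay, r/In, q/Stay, q/In): (4,1) (4,1) (-3,1) (-3,1).
Under TdCD, Player I's choice at the node after T-r-e and at the node after T-r-e-B can never be reached regardless of what Player II does, so varying those choices leaves every outcome unchanged.
Holding the reachable choices fixed and varying the unreachable ones freely already gives 3 × 2 = 6 equivalent strategies.
Checking the remaining rows, TeBW, TeBD also happen to give the same payoffs in every column, bringing the total to 8: TdBW, TdBD, TdAW, TdAD, TdCW, TdCD, TeBW, TeBD.

8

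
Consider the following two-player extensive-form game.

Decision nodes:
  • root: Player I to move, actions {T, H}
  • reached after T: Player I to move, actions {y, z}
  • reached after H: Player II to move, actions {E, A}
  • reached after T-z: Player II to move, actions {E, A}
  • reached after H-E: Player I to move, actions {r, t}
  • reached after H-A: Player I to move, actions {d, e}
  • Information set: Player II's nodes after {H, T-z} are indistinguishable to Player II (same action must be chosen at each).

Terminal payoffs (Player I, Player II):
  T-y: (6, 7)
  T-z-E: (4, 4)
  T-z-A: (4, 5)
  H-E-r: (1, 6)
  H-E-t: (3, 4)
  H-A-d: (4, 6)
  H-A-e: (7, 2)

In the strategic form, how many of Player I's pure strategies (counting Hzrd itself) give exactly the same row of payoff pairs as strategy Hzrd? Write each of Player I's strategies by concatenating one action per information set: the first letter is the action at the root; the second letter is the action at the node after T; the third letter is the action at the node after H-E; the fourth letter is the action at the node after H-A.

2

Row for Hzrd (columns E, A): (1,6) (4,6).
Under Hzrd, Player I's choice at the node after T can never be reached regardless of what Player II does, so varying those choices leaves every outcome unchanged.
Holding the reachable choices fixed and varying the unreachable one freely already gives 2 equivalent strategies.
No other strategy reproduces this row, so those 2 are the full class: Hyrd, Hzrd.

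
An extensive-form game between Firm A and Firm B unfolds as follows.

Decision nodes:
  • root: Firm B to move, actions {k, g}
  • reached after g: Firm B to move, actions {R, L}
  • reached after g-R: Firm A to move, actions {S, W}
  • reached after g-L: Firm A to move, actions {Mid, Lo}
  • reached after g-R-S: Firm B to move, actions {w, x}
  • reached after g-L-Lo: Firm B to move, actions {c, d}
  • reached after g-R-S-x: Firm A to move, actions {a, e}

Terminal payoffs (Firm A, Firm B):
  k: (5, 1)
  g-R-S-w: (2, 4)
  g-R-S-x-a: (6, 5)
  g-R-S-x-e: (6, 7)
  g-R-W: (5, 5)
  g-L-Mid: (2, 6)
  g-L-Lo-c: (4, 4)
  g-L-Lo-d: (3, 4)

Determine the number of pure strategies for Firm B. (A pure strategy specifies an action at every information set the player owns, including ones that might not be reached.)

Firm B owns the root with actions {k, g} — two choices.
Firm B owns the node after g with actions {R, L} — two choices.
Firm B owns the node after g-R-S with actions {w, x} — two choices.
Firm B owns the node after g-L-Lo with actions {c, d} — two choices.
A pure strategy fixes one action at each information set independently, so the count is the product 2 × 2 × 2 × 2 = 16.
(For reference, Firm A has 8 pure strategies, giving a 16×8 normal-form matrix.)

16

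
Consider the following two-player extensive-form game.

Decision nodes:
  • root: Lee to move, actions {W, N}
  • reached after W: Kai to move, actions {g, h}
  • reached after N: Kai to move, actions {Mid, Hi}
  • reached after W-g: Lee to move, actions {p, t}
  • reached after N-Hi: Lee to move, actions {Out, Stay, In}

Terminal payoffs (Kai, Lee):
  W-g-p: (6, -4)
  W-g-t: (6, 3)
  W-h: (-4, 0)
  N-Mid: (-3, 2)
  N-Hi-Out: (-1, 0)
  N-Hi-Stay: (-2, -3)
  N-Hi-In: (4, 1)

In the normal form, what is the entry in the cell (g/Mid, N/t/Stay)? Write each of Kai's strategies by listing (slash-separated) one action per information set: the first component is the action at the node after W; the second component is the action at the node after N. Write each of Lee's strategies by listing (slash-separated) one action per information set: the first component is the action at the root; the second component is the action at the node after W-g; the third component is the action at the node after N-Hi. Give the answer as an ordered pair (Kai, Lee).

(-3, 2)

Trace the play path from the root:
  Lee plays N
  Kai plays Mid at [N]
→ terminal payoff (-3, 2).
(Kai's choice at the node after W is never reached on this path, so it doesn't affect the outcome.)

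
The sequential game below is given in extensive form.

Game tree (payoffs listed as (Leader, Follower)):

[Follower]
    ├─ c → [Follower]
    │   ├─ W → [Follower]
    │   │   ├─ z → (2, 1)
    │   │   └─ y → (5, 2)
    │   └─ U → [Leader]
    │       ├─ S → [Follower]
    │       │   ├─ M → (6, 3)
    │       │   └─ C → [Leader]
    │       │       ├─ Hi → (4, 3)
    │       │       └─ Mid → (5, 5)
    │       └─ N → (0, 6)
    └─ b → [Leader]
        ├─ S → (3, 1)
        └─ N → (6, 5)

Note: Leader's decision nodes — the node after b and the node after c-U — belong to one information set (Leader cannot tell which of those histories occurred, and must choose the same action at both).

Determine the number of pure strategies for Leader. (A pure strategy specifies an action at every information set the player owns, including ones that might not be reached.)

4

Leader owns the information set {b, c-U} with actions {S, N} — two choices.
Leader owns the node after c-U-S-C with actions {Hi, Mid} — two choices.
A pure strategy fixes one action at each information set independently, so the count is the product 2 × 2 = 4.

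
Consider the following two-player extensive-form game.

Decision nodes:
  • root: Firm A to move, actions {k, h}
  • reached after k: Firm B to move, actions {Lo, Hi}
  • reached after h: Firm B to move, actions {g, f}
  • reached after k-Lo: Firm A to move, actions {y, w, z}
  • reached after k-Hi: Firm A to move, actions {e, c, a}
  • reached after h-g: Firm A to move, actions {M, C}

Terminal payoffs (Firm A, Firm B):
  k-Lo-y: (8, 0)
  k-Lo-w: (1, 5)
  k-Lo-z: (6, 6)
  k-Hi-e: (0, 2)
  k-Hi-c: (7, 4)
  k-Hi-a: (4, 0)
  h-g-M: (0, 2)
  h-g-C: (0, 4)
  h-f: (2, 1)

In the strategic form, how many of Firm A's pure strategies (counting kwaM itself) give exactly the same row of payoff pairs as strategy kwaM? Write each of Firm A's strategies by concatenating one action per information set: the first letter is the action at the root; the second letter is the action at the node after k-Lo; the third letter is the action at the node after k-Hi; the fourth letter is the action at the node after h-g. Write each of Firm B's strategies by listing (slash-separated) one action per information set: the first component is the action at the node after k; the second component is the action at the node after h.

2

Row for kwaM (columns Lo/g, Lo/f, Hi/g, Hi/f): (1,5) (1,5) (4,0) (4,0).
Under kwaM, Firm A's choice at the node after h-g can never be reached regardless of what Firm B does, so varying those choices leaves every outcome unchanged.
Holding the reachable choices fixed and varying the unreachable one freely already gives 2 equivalent strategies.
No other strategy reproduces this row, so those 2 are the full class: kwaM, kwaC.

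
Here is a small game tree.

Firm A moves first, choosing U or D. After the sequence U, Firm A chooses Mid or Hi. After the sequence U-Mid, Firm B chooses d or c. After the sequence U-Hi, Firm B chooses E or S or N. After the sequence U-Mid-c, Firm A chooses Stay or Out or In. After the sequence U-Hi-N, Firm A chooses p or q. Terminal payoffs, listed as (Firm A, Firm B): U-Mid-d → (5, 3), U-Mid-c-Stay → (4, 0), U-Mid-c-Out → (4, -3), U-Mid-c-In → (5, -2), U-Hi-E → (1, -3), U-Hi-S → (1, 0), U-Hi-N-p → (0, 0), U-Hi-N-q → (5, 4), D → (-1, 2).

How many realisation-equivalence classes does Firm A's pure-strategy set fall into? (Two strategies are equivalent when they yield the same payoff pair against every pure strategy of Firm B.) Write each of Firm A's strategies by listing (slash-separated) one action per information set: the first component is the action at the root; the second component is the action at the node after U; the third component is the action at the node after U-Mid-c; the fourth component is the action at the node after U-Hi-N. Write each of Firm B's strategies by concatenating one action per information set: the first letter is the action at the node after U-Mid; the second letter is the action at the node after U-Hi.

6

Firm A has 24 pure strategies: U/Mid/Stay/p, U/Mid/Stay/q, U/Mid/Out/p, U/Mid/Out/q, U/Mid/In/p, U/Mid/In/q, U/Hi/Stay/p, U/Hi/Stay/q, U/Hi/Out/p, U/Hi/Out/q, U/Hi/In/p, U/Hi/In/q, D/Mid/Stay/p, D/Mid/Stay/q, D/Mid/Out/p, D/Mid/Out/q, D/Mid/In/p, D/Mid/In/q, D/Hi/Stay/p, D/Hi/Stay/q, D/Hi/Out/p, D/Hi/Out/q, D/Hi/In/p, D/Hi/In/q. Columns: dE, dS, dN, cE, cS, cN.
{U/Mid/Stay/p, U/Mid/Stay/q} → row (5,3) (5,3) (5,3) (4,0) (4,0) (4,0)
{U/Mid/Out/p, U/Mid/Out/q} → row (5,3) (5,3) (5,3) (4,-3) (4,-3) (4,-3)
{U/Mid/In/p, U/Mid/In/q} → row (5,3) (5,3) (5,3) (5,-2) (5,-2) (5,-2)
{U/Hi/Stay/p, U/Hi/Out/p, U/Hi/In/p} → row (1,-3) (1,0) (0,0) (1,-3) (1,0) (0,0)
{U/Hi/Stay/q, U/Hi/Out/q, U/Hi/In/q} → row (1,-3) (1,0) (5,4) (1,-3) (1,0) (5,4)
{D/Mid/Stay/p, D/Mid/Stay/q, D/Mid/Out/p, D/Mid/Out/q, D/Mid/In/p, D/Mid/In/q, D/Hi/Stay/p, D/Hi/Stay/q, D/Hi/Out/p, D/Hi/Out/q, D/Hi/In/p, D/Hi/In/q} → row (-1,2) (-1,2) (-1,2) (-1,2) (-1,2) (-1,2)
That's 6 distinct rows out of 24 strategies.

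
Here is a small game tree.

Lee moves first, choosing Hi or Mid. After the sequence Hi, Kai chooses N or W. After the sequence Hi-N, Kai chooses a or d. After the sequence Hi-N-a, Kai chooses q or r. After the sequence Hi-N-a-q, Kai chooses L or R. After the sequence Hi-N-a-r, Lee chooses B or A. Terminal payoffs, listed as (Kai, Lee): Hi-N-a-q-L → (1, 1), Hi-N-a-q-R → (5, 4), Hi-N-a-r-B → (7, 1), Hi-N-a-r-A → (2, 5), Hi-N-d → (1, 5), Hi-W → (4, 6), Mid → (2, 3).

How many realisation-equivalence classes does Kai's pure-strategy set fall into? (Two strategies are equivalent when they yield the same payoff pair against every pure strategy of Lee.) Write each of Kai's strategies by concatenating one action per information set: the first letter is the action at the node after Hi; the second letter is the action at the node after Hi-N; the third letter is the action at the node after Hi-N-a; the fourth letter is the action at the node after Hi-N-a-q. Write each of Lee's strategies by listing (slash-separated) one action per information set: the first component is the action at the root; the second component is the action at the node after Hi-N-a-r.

5

Kai has 16 pure strategies: NaqL, NaqR, NarL, NarR, NdqL, NdqR, NdrL, NdrR, WaqL, WaqR, WarL, WarR, WdqL, WdqR, WdrL, WdrR. Columns: Hi/B, Hi/A, Mid/B, Mid/A.
{NaqL} → row (1,1) (1,1) (2,3) (2,3)
{NaqR} → row (5,4) (5,4) (2,3) (2,3)
{NarL, NarR} → row (7,1) (2,5) (2,3) (2,3)
{NdqL, NdqR, NdrL, NdrR} → row (1,5) (1,5) (2,3) (2,3)
{WaqL, WaqR, WarL, WarR, WdqL, WdqR, WdrL, WdrR} → row (4,6) (4,6) (2,3) (2,3)
That's 5 distinct rows out of 16 strategies.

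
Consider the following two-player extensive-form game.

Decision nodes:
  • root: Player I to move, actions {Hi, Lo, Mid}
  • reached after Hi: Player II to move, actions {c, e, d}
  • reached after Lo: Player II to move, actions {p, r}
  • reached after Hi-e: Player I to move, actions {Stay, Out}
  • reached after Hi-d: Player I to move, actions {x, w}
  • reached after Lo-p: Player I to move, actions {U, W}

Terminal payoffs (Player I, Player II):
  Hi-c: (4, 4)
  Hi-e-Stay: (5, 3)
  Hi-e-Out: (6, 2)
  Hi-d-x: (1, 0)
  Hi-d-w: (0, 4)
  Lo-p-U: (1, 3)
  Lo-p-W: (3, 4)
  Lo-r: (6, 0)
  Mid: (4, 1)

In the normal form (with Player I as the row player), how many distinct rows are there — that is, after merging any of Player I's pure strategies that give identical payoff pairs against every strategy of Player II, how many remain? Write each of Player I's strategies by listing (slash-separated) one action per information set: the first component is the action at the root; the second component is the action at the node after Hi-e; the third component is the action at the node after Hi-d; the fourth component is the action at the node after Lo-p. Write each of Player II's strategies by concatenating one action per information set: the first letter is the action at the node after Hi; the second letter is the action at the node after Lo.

7

Player I has 24 pure strategies: Hi/Stay/x/U, Hi/Stay/x/W, Hi/Stay/w/U, Hi/Stay/w/W, Hi/Out/x/U, Hi/Out/x/W, Hi/Out/w/U, Hi/Out/w/W, Lo/Stay/x/U, Lo/Stay/x/W, Lo/Stay/w/U, Lo/Stay/w/W, Lo/Out/x/U, Lo/Out/x/W, Lo/Out/w/U, Lo/Out/w/W, Mid/Stay/x/U, Mid/Stay/x/W, Mid/Stay/w/U, Mid/Stay/w/W, Mid/Out/x/U, Mid/Out/x/W, Mid/Out/w/U, Mid/Out/w/W. Columns: cp, cr, ep, er, dp, dr.
{Hi/Stay/x/U, Hi/Stay/x/W} → row (4,4) (4,4) (5,3) (5,3) (1,0) (1,0)
{Hi/Stay/w/U, Hi/Stay/w/W} → row (4,4) (4,4) (5,3) (5,3) (0,4) (0,4)
{Hi/Out/x/U, Hi/Out/x/W} → row (4,4) (4,4) (6,2) (6,2) (1,0) (1,0)
{Hi/Out/w/U, Hi/Out/w/W} → row (4,4) (4,4) (6,2) (6,2) (0,4) (0,4)
{Lo/Stay/x/U, Lo/Stay/w/U, Lo/Out/x/U, Lo/Out/w/U} → row (1,3) (6,0) (1,3) (6,0) (1,3) (6,0)
{Lo/Stay/x/W, Lo/Stay/w/W, Lo/Out/x/W, Lo/Out/w/W} → row (3,4) (6,0) (3,4) (6,0) (3,4) (6,0)
{Mid/Stay/x/U, Mid/Stay/x/W, Mid/Stay/w/U, Mid/Stay/w/W, Mid/Out/x/U, Mid/Out/x/W, Mid/Out/w/U, Mid/Out/w/W} → row (4,1) (4,1) (4,1) (4,1) (4,1) (4,1)
That's 7 distinct rows out of 24 strategies.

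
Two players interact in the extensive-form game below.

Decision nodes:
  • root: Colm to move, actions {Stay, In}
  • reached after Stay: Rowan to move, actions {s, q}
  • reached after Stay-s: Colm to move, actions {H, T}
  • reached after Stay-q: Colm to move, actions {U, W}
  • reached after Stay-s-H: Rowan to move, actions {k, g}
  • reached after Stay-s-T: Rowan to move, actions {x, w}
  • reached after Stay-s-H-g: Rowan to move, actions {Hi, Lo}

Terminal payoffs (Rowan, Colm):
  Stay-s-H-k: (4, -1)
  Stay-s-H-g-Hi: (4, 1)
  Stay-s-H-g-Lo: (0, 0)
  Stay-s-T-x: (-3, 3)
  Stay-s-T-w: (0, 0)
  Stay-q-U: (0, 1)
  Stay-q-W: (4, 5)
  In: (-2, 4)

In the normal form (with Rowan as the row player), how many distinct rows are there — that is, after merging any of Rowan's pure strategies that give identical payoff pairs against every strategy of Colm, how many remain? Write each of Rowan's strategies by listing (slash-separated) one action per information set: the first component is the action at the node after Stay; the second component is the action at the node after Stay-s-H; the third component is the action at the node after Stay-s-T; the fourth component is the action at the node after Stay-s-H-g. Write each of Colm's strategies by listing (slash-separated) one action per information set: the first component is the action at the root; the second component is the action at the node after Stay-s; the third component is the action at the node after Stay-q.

Rowan has 16 pure strategies: s/k/x/Hi, s/k/x/Lo, s/k/w/Hi, s/k/w/Lo, s/g/x/Hi, s/g/x/Lo, s/g/w/Hi, s/g/w/Lo, q/k/x/Hi, q/k/x/Lo, q/k/w/Hi, q/k/w/Lo, q/g/x/Hi, q/g/x/Lo, q/g/w/Hi, q/g/w/Lo. Columns: Stay/H/U, Stay/H/W, Stay/T/U, Stay/T/W, In/H/U, In/H/W, In/T/U, In/T/W.
{s/k/x/Hi, s/k/x/Lo} → row (4,-1) (4,-1) (-3,3) (-3,3) (-2,4) (-2,4) (-2,4) (-2,4)
{s/k/w/Hi, s/k/w/Lo} → row (4,-1) (4,-1) (0,0) (0,0) (-2,4) (-2,4) (-2,4) (-2,4)
{s/g/x/Hi} → row (4,1) (4,1) (-3,3) (-3,3) (-2,4) (-2,4) (-2,4) (-2,4)
{s/g/x/Lo} → row (0,0) (0,0) (-3,3) (-3,3) (-2,4) (-2,4) (-2,4) (-2,4)
{s/g/w/Hi} → row (4,1) (4,1) (0,0) (0,0) (-2,4) (-2,4) (-2,4) (-2,4)
{s/g/w/Lo} → row (0,0) (0,0) (0,0) (0,0) (-2,4) (-2,4) (-2,4) (-2,4)
{q/k/x/Hi, q/k/x/Lo, q/k/w/Hi, q/k/w/Lo, q/g/x/Hi, q/g/x/Lo, q/g/w/Hi, q/g/w/Lo} → row (0,1) (4,5) (0,1) (4,5) (-2,4) (-2,4) (-2,4) (-2,4)
That's 7 distinct rows out of 16 strategies.

7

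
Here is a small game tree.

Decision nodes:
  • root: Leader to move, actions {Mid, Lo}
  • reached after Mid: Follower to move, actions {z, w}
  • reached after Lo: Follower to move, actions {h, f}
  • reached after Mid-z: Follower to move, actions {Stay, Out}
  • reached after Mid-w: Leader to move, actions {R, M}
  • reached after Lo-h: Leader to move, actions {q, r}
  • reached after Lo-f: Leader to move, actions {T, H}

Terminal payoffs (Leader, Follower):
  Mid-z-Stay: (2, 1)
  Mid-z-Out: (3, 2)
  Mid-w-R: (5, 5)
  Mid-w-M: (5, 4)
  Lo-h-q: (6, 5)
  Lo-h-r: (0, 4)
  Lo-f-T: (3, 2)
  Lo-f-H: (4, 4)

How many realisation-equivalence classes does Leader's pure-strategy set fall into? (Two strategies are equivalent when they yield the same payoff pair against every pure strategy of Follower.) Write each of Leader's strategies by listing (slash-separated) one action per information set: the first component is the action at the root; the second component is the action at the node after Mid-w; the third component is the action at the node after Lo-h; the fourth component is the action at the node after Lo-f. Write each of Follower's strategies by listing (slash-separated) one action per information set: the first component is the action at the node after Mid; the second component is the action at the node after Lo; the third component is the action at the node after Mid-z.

Leader has 16 pure strategies: Mid/R/q/T, Mid/R/q/H, Mid/R/r/T, Mid/R/r/H, Mid/M/q/T, Mid/M/q/H, Mid/M/r/T, Mid/M/r/H, Lo/R/q/T, Lo/R/q/H, Lo/R/r/T, Lo/R/r/H, Lo/M/q/T, Lo/M/q/H, Lo/M/r/T, Lo/M/r/H. Columns: z/h/Stay, z/h/Out, z/f/Stay, z/f/Out, w/h/Stay, w/h/Out, w/f/Stay, w/f/Out.
{Mid/R/q/T, Mid/R/q/H, Mid/R/r/T, Mid/R/r/H} → row (2,1) (3,2) (2,1) (3,2) (5,5) (5,5) (5,5) (5,5)
{Mid/M/q/T, Mid/M/q/H, Mid/M/r/T, Mid/M/r/H} → row (2,1) (3,2) (2,1) (3,2) (5,4) (5,4) (5,4) (5,4)
{Lo/R/q/T, Lo/M/q/T} → row (6,5) (6,5) (3,2) (3,2) (6,5) (6,5) (3,2) (3,2)
{Lo/R/q/H, Lo/M/q/H} → row (6,5) (6,5) (4,4) (4,4) (6,5) (6,5) (4,4) (4,4)
{Lo/R/r/T, Lo/M/r/T} → row (0,4) (0,4) (3,2) (3,2) (0,4) (0,4) (3,2) (3,2)
{Lo/R/r/H, Lo/M/r/H} → row (0,4) (0,4) (4,4) (4,4) (0,4) (0,4) (4,4) (4,4)
That's 6 distinct rows out of 16 strategies.

6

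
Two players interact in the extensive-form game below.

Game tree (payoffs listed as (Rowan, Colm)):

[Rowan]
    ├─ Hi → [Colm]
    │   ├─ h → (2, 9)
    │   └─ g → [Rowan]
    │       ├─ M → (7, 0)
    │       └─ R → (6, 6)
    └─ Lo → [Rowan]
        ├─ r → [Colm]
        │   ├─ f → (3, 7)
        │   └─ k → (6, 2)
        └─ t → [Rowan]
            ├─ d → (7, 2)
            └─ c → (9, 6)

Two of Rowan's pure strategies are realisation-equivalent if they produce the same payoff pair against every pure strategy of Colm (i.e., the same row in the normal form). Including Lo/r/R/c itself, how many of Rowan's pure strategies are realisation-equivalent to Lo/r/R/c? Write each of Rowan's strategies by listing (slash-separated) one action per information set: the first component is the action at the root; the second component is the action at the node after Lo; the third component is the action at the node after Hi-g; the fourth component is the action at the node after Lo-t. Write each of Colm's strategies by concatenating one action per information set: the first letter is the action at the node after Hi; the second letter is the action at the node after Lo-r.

4

Row for Lo/r/R/c (columns hf, hk, gf, gk): (3,7) (6,2) (3,7) (6,2).
Under Lo/r/R/c, Rowan's choice at the node after Hi-g and at the node after Lo-t can never be reached regardless of what Colm does, so varying those choices leaves every outcome unchanged.
Holding the reachable choices fixed and varying the unreachable ones freely already gives 2 × 2 = 4 equivalent strategies.
No other strategy reproduces this row, so those 4 are the full class: Lo/r/M/d, Lo/r/M/c, Lo/r/R/d, Lo/r/R/c.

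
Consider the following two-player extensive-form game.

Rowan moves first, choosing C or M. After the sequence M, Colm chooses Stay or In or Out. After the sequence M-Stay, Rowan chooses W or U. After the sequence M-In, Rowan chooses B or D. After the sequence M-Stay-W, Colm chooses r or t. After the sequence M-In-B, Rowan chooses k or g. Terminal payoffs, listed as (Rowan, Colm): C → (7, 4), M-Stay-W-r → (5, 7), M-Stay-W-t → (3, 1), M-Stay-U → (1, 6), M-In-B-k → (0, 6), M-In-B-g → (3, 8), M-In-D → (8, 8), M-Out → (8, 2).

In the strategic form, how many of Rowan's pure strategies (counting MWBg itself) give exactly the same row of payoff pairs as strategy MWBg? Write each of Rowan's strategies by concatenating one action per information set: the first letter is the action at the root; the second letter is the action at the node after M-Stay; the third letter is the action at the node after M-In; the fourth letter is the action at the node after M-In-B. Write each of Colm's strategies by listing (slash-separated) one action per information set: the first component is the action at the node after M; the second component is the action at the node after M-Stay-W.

1

Row for MWBg (columns Stay/r, Stay/t, In/r, In/t, Out/r, Out/t): (5,7) (3,1) (3,8) (3,8) (8,2) (8,2).
Every one of Rowan's information sets is on the play path for some reply by Colm when Rowan follows MWBg.
Changing the action at any of them therefore changes at least one column, so only MWBg itself gives this row.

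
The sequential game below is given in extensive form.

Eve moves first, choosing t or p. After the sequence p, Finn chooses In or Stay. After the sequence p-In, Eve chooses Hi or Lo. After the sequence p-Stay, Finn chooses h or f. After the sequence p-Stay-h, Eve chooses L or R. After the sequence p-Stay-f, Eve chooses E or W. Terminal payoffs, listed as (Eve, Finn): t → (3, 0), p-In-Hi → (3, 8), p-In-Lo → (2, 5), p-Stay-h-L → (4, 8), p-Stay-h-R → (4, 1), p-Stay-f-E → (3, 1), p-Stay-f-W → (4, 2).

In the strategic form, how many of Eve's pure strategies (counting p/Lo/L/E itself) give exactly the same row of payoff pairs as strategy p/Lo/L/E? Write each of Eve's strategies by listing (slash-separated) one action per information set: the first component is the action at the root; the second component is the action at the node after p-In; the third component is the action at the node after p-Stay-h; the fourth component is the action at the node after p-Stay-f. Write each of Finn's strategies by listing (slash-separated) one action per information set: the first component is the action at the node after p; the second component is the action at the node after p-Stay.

Row for p/Lo/L/E (columns In/h, In/f, Stay/h, Stay/f): (2,5) (2,5) (4,8) (3,1).
Every one of Eve's information sets is on the play path for some reply by Finn when Eve follows p/Lo/L/E.
Changing the action at any of them therefore changes at least one column, so only p/Lo/L/E itself gives this row.

1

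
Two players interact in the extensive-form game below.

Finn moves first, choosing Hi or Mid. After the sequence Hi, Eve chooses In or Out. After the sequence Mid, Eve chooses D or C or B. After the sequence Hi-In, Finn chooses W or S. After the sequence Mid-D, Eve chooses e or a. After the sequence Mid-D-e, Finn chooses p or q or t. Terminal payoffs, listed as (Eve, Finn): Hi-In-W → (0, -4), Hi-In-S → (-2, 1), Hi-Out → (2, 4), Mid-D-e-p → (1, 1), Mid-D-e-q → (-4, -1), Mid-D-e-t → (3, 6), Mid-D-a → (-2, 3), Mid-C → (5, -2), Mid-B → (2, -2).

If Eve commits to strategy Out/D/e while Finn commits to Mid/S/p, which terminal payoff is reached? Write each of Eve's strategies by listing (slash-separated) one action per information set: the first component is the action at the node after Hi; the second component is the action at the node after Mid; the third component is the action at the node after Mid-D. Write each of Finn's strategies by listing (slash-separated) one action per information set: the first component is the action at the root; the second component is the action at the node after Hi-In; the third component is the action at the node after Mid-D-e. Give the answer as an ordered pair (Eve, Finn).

(1, 1)

Trace the play path from the root:
  Finn plays Mid
  Eve plays D at [Mid]
  Eve plays e at [Mid-D]
  Finn plays p at [Mid-D-e]
→ terminal payoff (1, 1).
(Eve's choice at the node after Hi is never reached on this path, so it doesn't affect the outcome.)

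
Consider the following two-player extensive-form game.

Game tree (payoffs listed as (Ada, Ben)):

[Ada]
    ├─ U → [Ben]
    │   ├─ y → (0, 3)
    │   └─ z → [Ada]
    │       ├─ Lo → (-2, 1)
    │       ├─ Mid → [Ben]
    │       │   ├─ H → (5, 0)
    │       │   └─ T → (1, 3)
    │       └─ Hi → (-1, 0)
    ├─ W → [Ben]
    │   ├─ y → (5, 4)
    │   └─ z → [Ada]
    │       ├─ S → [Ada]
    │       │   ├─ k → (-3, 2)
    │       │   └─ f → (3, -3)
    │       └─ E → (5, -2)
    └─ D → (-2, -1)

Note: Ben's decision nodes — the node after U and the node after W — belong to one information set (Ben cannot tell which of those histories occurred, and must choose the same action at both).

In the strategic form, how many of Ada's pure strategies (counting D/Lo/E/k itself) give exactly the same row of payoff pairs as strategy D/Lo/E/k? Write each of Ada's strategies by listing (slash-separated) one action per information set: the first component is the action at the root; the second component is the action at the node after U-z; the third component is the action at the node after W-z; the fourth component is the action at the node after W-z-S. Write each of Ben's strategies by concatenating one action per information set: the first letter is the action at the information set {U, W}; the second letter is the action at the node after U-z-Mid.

12

Row for D/Lo/E/k (columns yH, yT, zH, zT): (-2,-1) (-2,-1) (-2,-1) (-2,-1).
Under D/Lo/E/k, Ada's choice at the node after U-z and at the node after W-z and at the node after W-z-S can never be reached regardless of what Ben does, so varying those choices leaves every outcome unchanged.
Holding the reachable choices fixed and varying the unreachable ones freely already gives 3 × 2 × 2 = 12 equivalent strategies.
No other strategy reproduces this row, so those 12 are the full class: D/Lo/S/k, D/Lo/S/f, D/Lo/E/k, D/Lo/E/f, D/Mid/S/k, D/Mid/S/f, D/Mid/E/k, D/Mid/E/f, D/Hi/S/k, D/Hi/S/f, D/Hi/E/k, D/Hi/E/f.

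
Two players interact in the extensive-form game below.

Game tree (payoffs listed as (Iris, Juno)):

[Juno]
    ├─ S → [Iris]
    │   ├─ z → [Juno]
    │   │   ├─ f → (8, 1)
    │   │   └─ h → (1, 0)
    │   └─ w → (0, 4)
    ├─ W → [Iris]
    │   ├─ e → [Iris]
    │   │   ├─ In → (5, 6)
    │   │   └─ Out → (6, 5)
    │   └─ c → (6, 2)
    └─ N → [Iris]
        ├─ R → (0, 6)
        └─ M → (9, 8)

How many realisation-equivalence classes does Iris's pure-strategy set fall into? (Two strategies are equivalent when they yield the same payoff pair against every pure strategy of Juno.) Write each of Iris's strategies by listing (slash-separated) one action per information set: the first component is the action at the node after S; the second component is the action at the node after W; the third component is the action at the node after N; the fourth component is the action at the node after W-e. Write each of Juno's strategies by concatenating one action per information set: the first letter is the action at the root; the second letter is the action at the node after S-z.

12

Iris has 16 pure strategies: z/e/R/In, z/e/R/Out, z/e/M/In, z/e/M/Out, z/c/R/In, z/c/R/Out, z/c/M/In, z/c/M/Out, w/e/R/In, w/e/R/Out, w/e/M/In, w/e/M/Out, w/c/R/In, w/c/R/Out, w/c/M/In, w/c/M/Out. Columns: Sf, Sh, Wf, Wh, Nf, Nh.
{z/e/R/In} → row (8,1) (1,0) (5,6) (5,6) (0,6) (0,6)
{z/e/R/Out} → row (8,1) (1,0) (6,5) (6,5) (0,6) (0,6)
{z/e/M/In} → row (8,1) (1,0) (5,6) (5,6) (9,8) (9,8)
{z/e/M/Out} → row (8,1) (1,0) (6,5) (6,5) (9,8) (9,8)
{z/c/R/In, z/c/R/Out} → row (8,1) (1,0) (6,2) (6,2) (0,6) (0,6)
{z/c/M/In, z/c/M/Out} → row (8,1) (1,0) (6,2) (6,2) (9,8) (9,8)
{w/e/R/In} → row (0,4) (0,4) (5,6) (5,6) (0,6) (0,6)
{w/e/R/Out} → row (0,4) (0,4) (6,5) (6,5) (0,6) (0,6)
{w/e/M/In} → row (0,4) (0,4) (5,6) (5,6) (9,8) (9,8)
{w/e/M/Out} → row (0,4) (0,4) (6,5) (6,5) (9,8) (9,8)
{w/c/R/In, w/c/R/Out} → row (0,4) (0,4) (6,2) (6,2) (0,6) (0,6)
{w/c/M/In, w/c/M/Out} → row (0,4) (0,4) (6,2) (6,2) (9,8) (9,8)
That's 12 distinct rows out of 16 strategies.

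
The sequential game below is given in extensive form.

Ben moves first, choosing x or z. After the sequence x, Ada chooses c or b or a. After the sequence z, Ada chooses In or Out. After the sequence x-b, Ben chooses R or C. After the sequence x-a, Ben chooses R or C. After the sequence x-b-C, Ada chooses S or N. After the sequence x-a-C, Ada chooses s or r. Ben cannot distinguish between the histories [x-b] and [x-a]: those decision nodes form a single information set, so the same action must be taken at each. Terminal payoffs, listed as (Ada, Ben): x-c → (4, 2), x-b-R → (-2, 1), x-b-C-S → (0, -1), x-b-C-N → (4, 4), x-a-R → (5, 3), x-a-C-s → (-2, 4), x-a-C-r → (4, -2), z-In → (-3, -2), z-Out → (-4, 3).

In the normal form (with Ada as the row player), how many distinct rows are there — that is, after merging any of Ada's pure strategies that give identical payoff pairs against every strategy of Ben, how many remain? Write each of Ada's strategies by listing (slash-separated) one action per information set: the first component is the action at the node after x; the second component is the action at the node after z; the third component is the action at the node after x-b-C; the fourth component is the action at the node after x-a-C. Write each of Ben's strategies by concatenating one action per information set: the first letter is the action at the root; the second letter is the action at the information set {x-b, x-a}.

10

Ada has 24 pure strategies: c/In/S/s, c/In/S/r, c/In/N/s, c/In/N/r, c/Out/S/s, c/Out/S/r, c/Out/N/s, c/Out/N/r, b/In/S/s, b/In/S/r, b/In/N/s, b/In/N/r, b/Out/S/s, b/Out/S/r, b/Out/N/s, b/Out/N/r, a/In/S/s, a/In/S/r, a/In/N/s, a/In/N/r, a/Out/S/s, a/Out/S/r, a/Out/N/s, a/Out/N/r. Columns: xR, xC, zR, zC.
{c/In/S/s, c/In/S/r, c/In/N/s, c/In/N/r} → row (4,2) (4,2) (-3,-2) (-3,-2)
{c/Out/S/s, c/Out/S/r, c/Out/N/s, c/Out/N/r} → row (4,2) (4,2) (-4,3) (-4,3)
{b/In/S/s, b/In/S/r} → row (-2,1) (0,-1) (-3,-2) (-3,-2)
{b/In/N/s, b/In/N/r} → row (-2,1) (4,4) (-3,-2) (-3,-2)
{b/Out/S/s, b/Out/S/r} → row (-2,1) (0,-1) (-4,3) (-4,3)
{b/Out/N/s, b/Out/N/r} → row (-2,1) (4,4) (-4,3) (-4,3)
{a/In/S/s, a/In/N/s} → row (5,3) (-2,4) (-3,-2) (-3,-2)
{a/In/S/r, a/In/N/r} → row (5,3) (4,-2) (-3,-2) (-3,-2)
{a/Out/S/s, a/Out/N/s} → row (5,3) (-2,4) (-4,3) (-4,3)
{a/Out/S/r, a/Out/N/r} → row (5,3) (4,-2) (-4,3) (-4,3)
That's 10 distinct rows out of 24 strategies.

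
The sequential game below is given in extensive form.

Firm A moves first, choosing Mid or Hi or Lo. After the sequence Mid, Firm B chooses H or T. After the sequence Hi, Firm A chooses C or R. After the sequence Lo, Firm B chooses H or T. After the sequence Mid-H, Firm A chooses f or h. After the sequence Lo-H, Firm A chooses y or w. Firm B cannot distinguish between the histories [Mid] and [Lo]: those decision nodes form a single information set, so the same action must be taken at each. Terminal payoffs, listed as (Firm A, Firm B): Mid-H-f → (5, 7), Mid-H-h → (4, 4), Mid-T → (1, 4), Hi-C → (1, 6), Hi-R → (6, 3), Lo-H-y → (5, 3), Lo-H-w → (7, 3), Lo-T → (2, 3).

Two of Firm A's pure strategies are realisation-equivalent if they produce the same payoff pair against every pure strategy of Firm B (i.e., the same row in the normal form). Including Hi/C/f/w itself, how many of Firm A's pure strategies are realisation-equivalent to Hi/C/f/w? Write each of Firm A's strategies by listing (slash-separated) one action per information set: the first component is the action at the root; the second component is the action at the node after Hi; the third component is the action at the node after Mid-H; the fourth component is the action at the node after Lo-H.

Row for Hi/C/f/w (columns H, T): (1,6) (1,6).
Under Hi/C/f/w, Firm A's choice at the node after Mid-H and at the node after Lo-H can never be reached regardless of what Firm B does, so varying those choices leaves every outcome unchanged.
Holding the reachable choices fixed and varying the unreachable ones freely already gives 2 × 2 = 4 equivalent strategies.
No other strategy reproduces this row, so those 4 are the full class: Hi/C/f/y, Hi/C/f/w, Hi/C/h/y, Hi/C/h/w.

4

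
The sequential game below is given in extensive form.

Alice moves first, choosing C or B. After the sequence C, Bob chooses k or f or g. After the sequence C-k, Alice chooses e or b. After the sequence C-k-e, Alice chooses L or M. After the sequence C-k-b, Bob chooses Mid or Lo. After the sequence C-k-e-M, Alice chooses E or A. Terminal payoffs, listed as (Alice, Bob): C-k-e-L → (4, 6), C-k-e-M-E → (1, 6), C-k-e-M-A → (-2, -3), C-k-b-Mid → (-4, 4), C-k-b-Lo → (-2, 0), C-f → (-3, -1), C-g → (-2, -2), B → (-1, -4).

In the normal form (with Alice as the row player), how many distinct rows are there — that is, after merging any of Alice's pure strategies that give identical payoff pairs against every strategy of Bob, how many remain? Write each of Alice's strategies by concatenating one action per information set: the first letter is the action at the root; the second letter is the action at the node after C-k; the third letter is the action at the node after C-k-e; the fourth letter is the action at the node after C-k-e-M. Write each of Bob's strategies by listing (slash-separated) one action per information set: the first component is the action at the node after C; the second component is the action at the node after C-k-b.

5

Alice has 16 pure strategies: CeLE, CeLA, CeME, CeMA, CbLE, CbLA, CbME, CbMA, BeLE, BeLA, BeME, BeMA, BbLE, BbLA, BbME, BbMA. Columns: k/Mid, k/Lo, f/Mid, f/Lo, g/Mid, g/Lo.
{CeLE, CeLA} → row (4,6) (4,6) (-3,-1) (-3,-1) (-2,-2) (-2,-2)
{CeME} → row (1,6) (1,6) (-3,-1) (-3,-1) (-2,-2) (-2,-2)
{CeMA} → row (-2,-3) (-2,-3) (-3,-1) (-3,-1) (-2,-2) (-2,-2)
{CbLE, CbLA, CbME, CbMA} → row (-4,4) (-2,0) (-3,-1) (-3,-1) (-2,-2) (-2,-2)
{BeLE, BeLA, BeME, BeMA, BbLE, BbLA, BbME, BbMA} → row (-1,-4) (-1,-4) (-1,-4) (-1,-4) (-1,-4) (-1,-4)
That's 5 distinct rows out of 16 strategies.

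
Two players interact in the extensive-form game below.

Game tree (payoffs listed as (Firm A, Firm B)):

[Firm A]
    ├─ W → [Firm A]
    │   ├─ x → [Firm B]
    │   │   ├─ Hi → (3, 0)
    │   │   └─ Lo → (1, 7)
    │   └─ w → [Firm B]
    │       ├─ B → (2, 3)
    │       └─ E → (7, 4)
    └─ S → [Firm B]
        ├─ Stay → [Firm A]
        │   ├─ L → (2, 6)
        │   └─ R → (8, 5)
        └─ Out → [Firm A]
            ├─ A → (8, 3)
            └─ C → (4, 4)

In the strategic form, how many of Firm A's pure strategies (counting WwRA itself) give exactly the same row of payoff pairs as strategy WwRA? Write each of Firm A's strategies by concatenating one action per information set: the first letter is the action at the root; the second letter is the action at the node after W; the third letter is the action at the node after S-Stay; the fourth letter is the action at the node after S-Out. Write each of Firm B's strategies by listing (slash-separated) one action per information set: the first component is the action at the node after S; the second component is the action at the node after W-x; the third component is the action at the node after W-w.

Row for WwRA (columns Stay/Hi/B, Stay/Hi/E, Stay/Lo/B, Stay/Lo/E, Out/Hi/B, Out/Hi/E, Out/Lo/B, Out/Lo/E): (2,3) (7,4) (2,3) (7,4) (2,3) (7,4) (2,3) (7,4).
Under WwRA, Firm A's choice at the node after S-Stay and at the node after S-Out can never be reached regardless of what Firm B does, so varying those choices leaves every outcome unchanged.
Holding the reachable choices fixed and varying the unreachable ones freely already gives 2 × 2 = 4 equivalent strategies.
No other strategy reproduces this row, so those 4 are the full class: WwLA, WwLC, WwRA, WwRC.

4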